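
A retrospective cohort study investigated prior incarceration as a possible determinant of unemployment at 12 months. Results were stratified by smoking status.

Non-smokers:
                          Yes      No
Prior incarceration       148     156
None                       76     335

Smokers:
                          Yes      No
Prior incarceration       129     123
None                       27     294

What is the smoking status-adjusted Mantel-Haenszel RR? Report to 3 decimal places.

3.561

RR_MH = Σ(aᵢ·n₀ᵢ/nᵢ) / Σ(cᵢ·n₁ᵢ/nᵢ), with n₁ᵢ = aᵢ+bᵢ (exposed), n₀ᵢ = cᵢ+dᵢ (unexposed), nᵢ = n₁ᵢ+n₀ᵢ.
Stratum 1 (Non-smokers): n₁ = 304, n₀ = 411, n = 715; a·n₀/n = 148·411/715 = 85.0741; c·n₁/n = 76·304/715 = 32.3133
Stratum 2 (Smokers): n₁ = 252, n₀ = 321, n = 573; a·n₀/n = 129·321/573 = 72.2670; c·n₁/n = 27·252/573 = 11.8743
RR_MH = (85.0741 + 72.2670) / (32.3133 + 11.8743) = 157.3411 / 44.1876 = 3.56075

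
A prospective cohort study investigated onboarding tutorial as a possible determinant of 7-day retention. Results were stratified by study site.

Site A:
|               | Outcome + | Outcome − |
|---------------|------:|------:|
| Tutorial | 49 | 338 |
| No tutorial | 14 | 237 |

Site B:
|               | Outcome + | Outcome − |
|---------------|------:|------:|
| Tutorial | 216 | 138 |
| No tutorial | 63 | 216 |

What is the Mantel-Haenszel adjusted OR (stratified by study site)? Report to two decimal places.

4.35

OR_MH = Σ(aᵢdᵢ/nᵢ) / Σ(bᵢcᵢ/nᵢ), where nᵢ is the stratum total.
Stratum 1 (Site A): n = 638; a·d/n = 49·237/638 = 18.2022; b·c/n = 338·14/638 = 7.4169
Stratum 2 (Site B): n = 633; a·d/n = 216·216/633 = 73.7062; b·c/n = 138·63/633 = 13.7346
OR_MH = (18.2022 + 73.7062) / (7.4169 + 13.7346) = 91.9084 / 21.1515 = 4.34524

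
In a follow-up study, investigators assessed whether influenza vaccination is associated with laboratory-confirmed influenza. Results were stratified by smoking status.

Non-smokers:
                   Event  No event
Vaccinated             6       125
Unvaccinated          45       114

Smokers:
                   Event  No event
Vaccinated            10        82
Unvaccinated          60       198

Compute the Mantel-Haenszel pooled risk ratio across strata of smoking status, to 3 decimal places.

0.295

RR_MH = Σ(aᵢ·n₀ᵢ/nᵢ) / Σ(cᵢ·n₁ᵢ/nᵢ), with n₁ᵢ = aᵢ+bᵢ (exposed), n₀ᵢ = cᵢ+dᵢ (unexposed), nᵢ = n₁ᵢ+n₀ᵢ.
Stratum 1 (Non-smokers): n₁ = 131, n₀ = 159, n = 290; a·n₀/n = 6·159/290 = 3.2897; c·n₁/n = 45·131/290 = 20.3276
Stratum 2 (Smokers): n₁ = 92, n₀ = 258, n = 350; a·n₀/n = 10·258/350 = 7.3714; c·n₁/n = 60·92/350 = 15.7714
RR_MH = (3.2897 + 7.3714) / (20.3276 + 15.7714) = 10.6611 / 36.0990 = 0.29533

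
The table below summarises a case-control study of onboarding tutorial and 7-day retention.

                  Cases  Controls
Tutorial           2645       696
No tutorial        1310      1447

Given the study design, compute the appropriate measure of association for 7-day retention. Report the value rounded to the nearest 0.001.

4.198

Cells: a = 2645, b = 696, c = 1310, d = 1447.
This is a case-control study: participants were sampled on outcome status, so risks in the source population cannot be estimated directly — relative risk is not valid here. The odds ratio is the appropriate measure.
OR = (a·d)/(b·c) = (2645 × 1447) / (696 × 1310) = 3827315 / 911760 = 4.19772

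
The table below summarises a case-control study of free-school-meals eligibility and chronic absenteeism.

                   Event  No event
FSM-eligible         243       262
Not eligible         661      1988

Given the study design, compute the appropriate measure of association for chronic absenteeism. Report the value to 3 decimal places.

Cells: a = 243, b = 262, c = 661, d = 1988.
This is a case-control study: participants were sampled on outcome status, so risks in the source population cannot be estimated directly — relative risk is not valid here. The odds ratio is the appropriate measure.
OR = (a·d)/(b·c) = (243 × 1988) / (262 × 661) = 483084 / 173182 = 2.78946

2.789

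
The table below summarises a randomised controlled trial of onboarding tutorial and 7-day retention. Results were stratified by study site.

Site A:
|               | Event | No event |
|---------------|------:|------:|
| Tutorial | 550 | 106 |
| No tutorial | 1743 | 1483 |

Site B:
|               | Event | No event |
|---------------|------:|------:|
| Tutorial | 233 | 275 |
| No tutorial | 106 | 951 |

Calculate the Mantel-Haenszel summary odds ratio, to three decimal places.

5.311

OR_MH = Σ(aᵢdᵢ/nᵢ) / Σ(bᵢcᵢ/nᵢ), where nᵢ is the stratum total.
Stratum 1 (Site A): n = 3882; a·d/n = 550·1483/3882 = 210.1108; b·c/n = 106·1743/3882 = 47.5935
Stratum 2 (Site B): n = 1565; a·d/n = 233·951/1565 = 141.5866; b·c/n = 275·106/1565 = 18.6262
OR_MH = (210.1108 + 141.5866) / (47.5935 + 18.6262) = 351.6973 / 66.2197 = 5.31107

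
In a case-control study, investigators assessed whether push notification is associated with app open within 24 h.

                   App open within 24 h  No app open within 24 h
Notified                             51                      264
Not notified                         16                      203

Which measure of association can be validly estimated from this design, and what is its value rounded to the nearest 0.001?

Cells: a = 51, b = 264, c = 16, d = 203.
This is a case-control study: participants were sampled on outcome status, so risks in the source population cannot be estimated directly — relative risk is not valid here. The odds ratio is the appropriate measure.
OR = (a·d)/(b·c) = (51 × 203) / (264 × 16) = 10353 / 4224 = 2.45099

2.451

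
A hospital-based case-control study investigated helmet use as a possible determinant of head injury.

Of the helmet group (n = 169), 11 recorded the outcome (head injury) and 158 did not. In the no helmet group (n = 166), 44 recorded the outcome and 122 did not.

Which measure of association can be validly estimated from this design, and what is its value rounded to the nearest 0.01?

From the description: a = 11, b = 158, c = 44, d = 122.
This is a hospital-based case-control study: participants were sampled on outcome status, so risks in the source population cannot be estimated directly — relative risk is not valid here. The odds ratio is the appropriate measure.
OR = (a·d)/(b·c) = (11 × 122) / (158 × 44) = 1342 / 6952 = 0.19304

0.19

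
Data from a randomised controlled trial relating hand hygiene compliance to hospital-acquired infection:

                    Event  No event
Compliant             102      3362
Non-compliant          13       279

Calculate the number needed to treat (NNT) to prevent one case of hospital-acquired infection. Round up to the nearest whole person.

Risk in treated group = 102/3464 = 0.02945; risk in control = 13/292 = 0.04452.
Absolute risk reduction = 0.04452 − 0.02945 = 0.01507
NNT = 1 / ARR = 1 / 0.01507 = 66.336 → round up → 67

67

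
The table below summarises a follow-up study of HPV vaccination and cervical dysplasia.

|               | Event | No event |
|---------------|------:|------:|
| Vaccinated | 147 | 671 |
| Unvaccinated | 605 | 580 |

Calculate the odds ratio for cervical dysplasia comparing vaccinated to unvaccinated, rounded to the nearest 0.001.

Cells: a = 147, b = 671, c = 605, d = 580.
OR = (a·d)/(b·c) = (147 × 580) / (671 × 605) = 85260 / 405955 = 0.21002
Exposure is associated with lower odds of cervical dysplasia (OR = 0.21 < 1).

0.210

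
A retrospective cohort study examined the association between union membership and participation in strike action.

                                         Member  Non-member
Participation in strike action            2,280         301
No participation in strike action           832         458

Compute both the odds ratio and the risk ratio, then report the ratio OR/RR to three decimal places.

Reading the table with exposure as columns: a = 2280 (Member, case), b = 832 (Member, non-case), c = 301 (Non-member, case), d = 458.
OR = (2280·458)/(832·301) = 1044240/250432 = 4.16975
Risk in exposed = 2280/3112 = 0.73265; risk in unexposed = 301/759 = 0.39657; RR = 1.84744
OR/RR = 4.16975 / 1.84744 = 2.25704
The outcome is not rare, so the OR lies further from 1 than the RR.

2.257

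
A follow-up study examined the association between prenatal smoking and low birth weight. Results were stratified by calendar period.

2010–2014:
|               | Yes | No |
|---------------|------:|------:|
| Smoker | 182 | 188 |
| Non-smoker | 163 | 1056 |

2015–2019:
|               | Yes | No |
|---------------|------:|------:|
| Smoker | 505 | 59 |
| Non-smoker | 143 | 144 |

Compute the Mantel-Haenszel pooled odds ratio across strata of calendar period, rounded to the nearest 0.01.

OR_MH = Σ(aᵢdᵢ/nᵢ) / Σ(bᵢcᵢ/nᵢ), where nᵢ is the stratum total.
Stratum 1 (2010–2014): n = 1589; a·d/n = 182·1056/1589 = 120.9515; b·c/n = 188·163/1589 = 19.2851
Stratum 2 (2015–2019): n = 851; a·d/n = 505·144/851 = 85.4524; b·c/n = 59·143/851 = 9.9142
OR_MH = (120.9515 + 85.4524) / (19.2851 + 9.9142) = 206.4040 / 29.1993 = 7.06880

7.07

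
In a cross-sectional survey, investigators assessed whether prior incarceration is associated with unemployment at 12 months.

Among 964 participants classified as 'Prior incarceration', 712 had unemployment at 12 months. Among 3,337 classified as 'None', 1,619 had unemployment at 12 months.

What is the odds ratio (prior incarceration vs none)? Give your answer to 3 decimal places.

2.998

From the description: a = 712, b = 252, c = 1619, d = 1718.
OR = (a·d)/(b·c) = (712 × 1718) / (252 × 1619) = 1223216 / 407988 = 2.99817
The odds of unemployment at 12 months are about 3.00 times as high in the prior incarceration group.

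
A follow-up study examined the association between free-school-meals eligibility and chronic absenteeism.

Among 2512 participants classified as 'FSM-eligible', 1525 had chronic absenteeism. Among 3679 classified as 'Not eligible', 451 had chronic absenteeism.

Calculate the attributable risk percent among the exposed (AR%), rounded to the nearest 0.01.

From the description: a = 1525, b = 987, c = 451, d = 3228.
Risk in exposed = 1525/2512 = 0.60709; risk in unexposed = 451/3679 = 0.12259.
RR = 0.60709/0.12259 = 4.95226
AR% = (RR − 1)/RR × 100 = (4.95226 − 1)/4.95226 × 100 = 79.8072%

79.81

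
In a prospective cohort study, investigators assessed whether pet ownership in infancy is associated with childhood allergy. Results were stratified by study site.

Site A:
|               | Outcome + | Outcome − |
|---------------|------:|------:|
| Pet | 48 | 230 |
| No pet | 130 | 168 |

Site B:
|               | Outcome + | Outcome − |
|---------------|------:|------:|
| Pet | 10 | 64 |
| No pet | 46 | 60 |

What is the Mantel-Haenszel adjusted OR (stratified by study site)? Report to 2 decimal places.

0.25

OR_MH = Σ(aᵢdᵢ/nᵢ) / Σ(bᵢcᵢ/nᵢ), where nᵢ is the stratum total.
Stratum 1 (Site A): n = 576; a·d/n = 48·168/576 = 14.0000; b·c/n = 230·130/576 = 51.9097
Stratum 2 (Site B): n = 180; a·d/n = 10·60/180 = 3.3333; b·c/n = 64·46/180 = 16.3556
OR_MH = (14.0000 + 3.3333) / (51.9097 + 16.3556) = 17.3333 / 68.2653 = 0.25391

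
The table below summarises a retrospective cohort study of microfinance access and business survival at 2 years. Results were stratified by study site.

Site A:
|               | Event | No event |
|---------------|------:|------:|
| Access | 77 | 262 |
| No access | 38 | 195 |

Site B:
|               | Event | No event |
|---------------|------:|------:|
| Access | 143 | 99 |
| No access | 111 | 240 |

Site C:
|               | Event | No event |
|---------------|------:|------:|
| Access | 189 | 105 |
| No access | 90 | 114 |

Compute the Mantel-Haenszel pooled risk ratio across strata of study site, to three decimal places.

1.599

RR_MH = Σ(aᵢ·n₀ᵢ/nᵢ) / Σ(cᵢ·n₁ᵢ/nᵢ), with n₁ᵢ = aᵢ+bᵢ (exposed), n₀ᵢ = cᵢ+dᵢ (unexposed), nᵢ = n₁ᵢ+n₀ᵢ.
Stratum 1 (Site A): n₁ = 339, n₀ = 233, n = 572; a·n₀/n = 77·233/572 = 31.3654; c·n₁/n = 38·339/572 = 22.5210
Stratum 2 (Site B): n₁ = 242, n₀ = 351, n = 593; a·n₀/n = 143·351/593 = 84.6425; c·n₁/n = 111·242/593 = 45.2985
Stratum 3 (Site C): n₁ = 294, n₀ = 204, n = 498; a·n₀/n = 189·204/498 = 77.4217; c·n₁/n = 90·294/498 = 53.1325
RR_MH = (31.3654 + 84.6425 + 77.4217) / (22.5210 + 45.2985 + 53.1325) = 193.4296 / 120.9520 = 1.59923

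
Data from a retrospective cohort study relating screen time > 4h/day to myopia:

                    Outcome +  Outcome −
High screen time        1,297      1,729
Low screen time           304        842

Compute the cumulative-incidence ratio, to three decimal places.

1.616

Cells: a = 1297, b = 1729, c = 304, d = 842.
Risk in exposed = 1297/3026 = 0.42862; risk in unexposed = 304/1146 = 0.26527.
RR = 0.42862 / 0.26527 = 1.61578
The risk among the exposed is 1.62 times that among the unexposed.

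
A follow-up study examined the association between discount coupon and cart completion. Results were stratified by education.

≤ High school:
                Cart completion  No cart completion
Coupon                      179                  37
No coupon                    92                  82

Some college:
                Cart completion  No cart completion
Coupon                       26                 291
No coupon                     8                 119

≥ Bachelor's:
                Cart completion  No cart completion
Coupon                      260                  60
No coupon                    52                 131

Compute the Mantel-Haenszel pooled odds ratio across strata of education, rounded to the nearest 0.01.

5.57

OR_MH = Σ(aᵢdᵢ/nᵢ) / Σ(bᵢcᵢ/nᵢ), where nᵢ is the stratum total.
Stratum 1 (≤ High school): n = 390; a·d/n = 179·82/390 = 37.6359; b·c/n = 37·92/390 = 8.7282
Stratum 2 (Some college): n = 444; a·d/n = 26·119/444 = 6.9685; b·c/n = 291·8/444 = 5.2432
Stratum 3 (≥ Bachelor's): n = 503; a·d/n = 260·131/503 = 67.7137; b·c/n = 60·52/503 = 6.2028
OR_MH = (37.6359 + 6.9685 + 67.7137) / (8.7282 + 5.2432 + 6.2028) = 112.3181 / 20.1742 = 5.56740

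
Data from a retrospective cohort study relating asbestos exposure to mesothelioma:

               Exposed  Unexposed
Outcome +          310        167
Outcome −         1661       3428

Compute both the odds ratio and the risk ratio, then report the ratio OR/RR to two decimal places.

1.13

Reading the table with exposure as columns: a = 310 (Exposed, case), b = 1661 (Exposed, non-case), c = 167 (Unexposed, case), d = 3428.
OR = (310·3428)/(1661·167) = 1062680/277387 = 3.83104
Risk in exposed = 310/1971 = 0.15728; risk in unexposed = 167/3595 = 0.04645; RR = 3.38577
OR/RR = 3.83104 / 3.38577 = 1.13151
The outcome is not rare, so the OR lies further from 1 than the RR.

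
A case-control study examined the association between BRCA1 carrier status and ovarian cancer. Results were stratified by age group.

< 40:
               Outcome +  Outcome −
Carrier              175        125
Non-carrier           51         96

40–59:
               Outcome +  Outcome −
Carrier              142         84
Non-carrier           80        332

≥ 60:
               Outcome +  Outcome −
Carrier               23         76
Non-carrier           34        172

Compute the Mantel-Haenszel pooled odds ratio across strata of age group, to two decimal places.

3.74

OR_MH = Σ(aᵢdᵢ/nᵢ) / Σ(bᵢcᵢ/nᵢ), where nᵢ is the stratum total.
Stratum 1 (< 40): n = 447; a·d/n = 175·96/447 = 37.5839; b·c/n = 125·51/447 = 14.2617
Stratum 2 (40–59): n = 638; a·d/n = 142·332/638 = 73.8934; b·c/n = 84·80/638 = 10.5329
Stratum 3 (≥ 60): n = 305; a·d/n = 23·172/305 = 12.9705; b·c/n = 76·34/305 = 8.4721
OR_MH = (37.5839 + 73.8934 + 12.9705) / (14.2617 + 10.5329 + 8.4721) = 124.4478 / 33.2668 = 3.74090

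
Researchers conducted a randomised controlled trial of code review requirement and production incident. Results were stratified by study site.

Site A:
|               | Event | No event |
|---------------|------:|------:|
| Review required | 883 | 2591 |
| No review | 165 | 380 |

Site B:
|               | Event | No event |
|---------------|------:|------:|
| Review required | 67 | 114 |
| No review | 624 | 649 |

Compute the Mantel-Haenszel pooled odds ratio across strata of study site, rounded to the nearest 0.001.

OR_MH = Σ(aᵢdᵢ/nᵢ) / Σ(bᵢcᵢ/nᵢ), where nᵢ is the stratum total.
Stratum 1 (Site A): n = 4019; a·d/n = 883·380/4019 = 83.4884; b·c/n = 2591·165/4019 = 106.3735
Stratum 2 (Site B): n = 1454; a·d/n = 67·649/1454 = 29.9058; b·c/n = 114·624/1454 = 48.9243
OR_MH = (83.4884 + 29.9058) / (106.3735 + 48.9243) = 113.3942 / 155.2978 = 0.73017

0.730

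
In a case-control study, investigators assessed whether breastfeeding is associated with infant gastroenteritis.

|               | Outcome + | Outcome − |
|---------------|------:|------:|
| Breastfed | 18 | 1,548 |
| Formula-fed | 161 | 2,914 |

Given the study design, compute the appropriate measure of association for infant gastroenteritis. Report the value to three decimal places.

0.210

Cells: a = 18, b = 1548, c = 161, d = 2914.
This is a case-control study: participants were sampled on outcome status, so risks in the source population cannot be estimated directly — relative risk is not valid here. The odds ratio is the appropriate measure.
OR = (a·d)/(b·c) = (18 × 2914) / (1548 × 161) = 52452 / 249228 = 0.21046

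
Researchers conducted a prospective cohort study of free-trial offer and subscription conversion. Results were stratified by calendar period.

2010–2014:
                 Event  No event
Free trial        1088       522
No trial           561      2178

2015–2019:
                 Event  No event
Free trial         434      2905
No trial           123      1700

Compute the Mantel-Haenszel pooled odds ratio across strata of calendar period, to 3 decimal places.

OR_MH = Σ(aᵢdᵢ/nᵢ) / Σ(bᵢcᵢ/nᵢ), where nᵢ is the stratum total.
Stratum 1 (2010–2014): n = 4349; a·d/n = 1088·2178/4349 = 544.8756; b·c/n = 522·561/4349 = 67.3355
Stratum 2 (2015–2019): n = 5162; a·d/n = 434·1700/5162 = 142.9291; b·c/n = 2905·123/5162 = 69.2203
OR_MH = (544.8756 + 142.9291) / (67.3355 + 69.2203) = 687.8047 / 136.5557 = 5.03681

5.037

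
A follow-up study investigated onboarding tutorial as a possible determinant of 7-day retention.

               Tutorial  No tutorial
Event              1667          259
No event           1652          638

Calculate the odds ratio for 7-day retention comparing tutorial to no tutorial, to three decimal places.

Reading the table with exposure as columns: a = 1667 (Tutorial, case), b = 1652 (Tutorial, non-case), c = 259 (No tutorial, case), d = 638.
OR = (a·d)/(b·c) = (1667 × 638) / (1652 × 259) = 1063546 / 427868 = 2.48569
The odds of 7-day retention are about 2.49 times as high in the tutorial group.

2.486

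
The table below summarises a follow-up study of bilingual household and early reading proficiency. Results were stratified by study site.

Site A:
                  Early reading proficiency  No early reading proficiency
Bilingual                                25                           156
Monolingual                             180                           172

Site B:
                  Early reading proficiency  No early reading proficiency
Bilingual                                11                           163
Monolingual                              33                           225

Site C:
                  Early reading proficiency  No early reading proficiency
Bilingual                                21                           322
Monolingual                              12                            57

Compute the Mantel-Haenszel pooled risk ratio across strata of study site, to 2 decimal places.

RR_MH = Σ(aᵢ·n₀ᵢ/nᵢ) / Σ(cᵢ·n₁ᵢ/nᵢ), with n₁ᵢ = aᵢ+bᵢ (exposed), n₀ᵢ = cᵢ+dᵢ (unexposed), nᵢ = n₁ᵢ+n₀ᵢ.
Stratum 1 (Site A): n₁ = 181, n₀ = 352, n = 533; a·n₀/n = 25·352/533 = 16.5103; c·n₁/n = 180·181/533 = 61.1257
Stratum 2 (Site B): n₁ = 174, n₀ = 258, n = 432; a·n₀/n = 11·258/432 = 6.5694; c·n₁/n = 33·174/432 = 13.2917
Stratum 3 (Site C): n₁ = 343, n₀ = 69, n = 412; a·n₀/n = 21·69/412 = 3.5170; c·n₁/n = 12·343/412 = 9.9903
RR_MH = (16.5103 + 6.5694 + 3.5170) / (61.1257 + 13.2917 + 9.9903) = 26.5968 / 84.4077 = 0.31510

0.32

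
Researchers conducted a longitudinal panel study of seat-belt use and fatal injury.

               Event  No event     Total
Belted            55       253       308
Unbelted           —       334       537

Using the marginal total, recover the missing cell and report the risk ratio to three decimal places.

0.472

The missing cell is in the unexposed row: 537 − 334 = 203.
So a = 55, b = 253, c = 203, d = 334.
RR = [a/(a+b)] / [c/(c+d)] = (55/308) / (203/537) = 0.17857/0.37803 = 0.47238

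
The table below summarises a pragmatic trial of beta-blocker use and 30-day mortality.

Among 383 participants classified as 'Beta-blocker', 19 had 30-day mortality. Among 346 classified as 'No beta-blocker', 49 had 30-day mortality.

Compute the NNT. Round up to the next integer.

11

Risk in treated group = 19/383 = 0.04961; risk in control = 49/346 = 0.14162.
Absolute risk reduction = 0.14162 − 0.04961 = 0.09201
NNT = 1 / ARR = 1 / 0.09201 = 10.868 → round up → 11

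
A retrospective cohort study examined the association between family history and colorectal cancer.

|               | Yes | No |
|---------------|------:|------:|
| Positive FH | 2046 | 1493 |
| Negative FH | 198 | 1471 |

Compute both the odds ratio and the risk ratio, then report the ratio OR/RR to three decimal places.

Cells: a = 2046, b = 1493, c = 198, d = 1471.
OR = (2046·1471)/(1493·198) = 3009666/295614 = 10.18107
Risk in exposed = 2046/3539 = 0.57813; risk in unexposed = 198/1669 = 0.11863; RR = 4.87322
OR/RR = 10.18107 / 4.87322 = 2.08919
The outcome is not rare, so the OR lies further from 1 than the RR.

2.089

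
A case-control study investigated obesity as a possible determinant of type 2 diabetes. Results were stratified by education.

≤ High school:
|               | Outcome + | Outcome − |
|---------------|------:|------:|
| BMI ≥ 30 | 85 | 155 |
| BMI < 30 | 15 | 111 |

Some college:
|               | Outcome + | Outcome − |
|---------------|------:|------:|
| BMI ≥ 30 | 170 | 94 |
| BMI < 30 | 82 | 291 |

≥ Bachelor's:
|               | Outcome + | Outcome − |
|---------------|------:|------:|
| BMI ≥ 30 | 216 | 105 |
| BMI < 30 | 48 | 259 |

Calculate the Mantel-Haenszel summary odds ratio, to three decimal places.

7.271

OR_MH = Σ(aᵢdᵢ/nᵢ) / Σ(bᵢcᵢ/nᵢ), where nᵢ is the stratum total.
Stratum 1 (≤ High school): n = 366; a·d/n = 85·111/366 = 25.7787; b·c/n = 155·15/366 = 6.3525
Stratum 2 (Some college): n = 637; a·d/n = 170·291/637 = 77.6609; b·c/n = 94·82/637 = 12.1005
Stratum 3 (≥ Bachelor's): n = 628; a·d/n = 216·259/628 = 89.0828; b·c/n = 105·48/628 = 8.0255
OR_MH = (25.7787 + 77.6609 + 89.0828) / (6.3525 + 12.1005 + 8.0255) = 192.5224 / 26.4784 = 7.27092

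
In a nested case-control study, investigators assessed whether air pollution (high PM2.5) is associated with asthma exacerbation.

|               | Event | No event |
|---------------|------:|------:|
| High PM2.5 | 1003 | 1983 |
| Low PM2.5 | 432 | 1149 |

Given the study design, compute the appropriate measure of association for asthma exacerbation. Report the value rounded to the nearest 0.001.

1.345

Cells: a = 1003, b = 1983, c = 432, d = 1149.
This is a nested case-control study: participants were sampled on outcome status, so risks in the source population cannot be estimated directly — relative risk is not valid here. The odds ratio is the appropriate measure.
OR = (a·d)/(b·c) = (1003 × 1149) / (1983 × 432) = 1152447 / 856656 = 1.34529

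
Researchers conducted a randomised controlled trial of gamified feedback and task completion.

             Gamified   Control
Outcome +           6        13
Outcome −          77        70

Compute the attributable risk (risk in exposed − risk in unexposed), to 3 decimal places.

Reading the table with exposure as columns: a = 6 (Gamified, case), b = 77 (Gamified, non-case), c = 13 (Control, case), d = 70.
Risk in exposed = 6/83 = 0.072289; risk in unexposed = 13/83 = 0.156627.
Risk difference = 0.072289 − 0.156627 = -0.084337

-0.084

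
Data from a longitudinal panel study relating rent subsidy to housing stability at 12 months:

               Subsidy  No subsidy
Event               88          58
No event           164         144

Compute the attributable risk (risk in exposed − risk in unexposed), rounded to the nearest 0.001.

Reading the table with exposure as columns: a = 88 (Subsidy, case), b = 164 (Subsidy, non-case), c = 58 (No subsidy, case), d = 144.
Risk in exposed = 88/252 = 0.349206; risk in unexposed = 58/202 = 0.287129.
Risk difference = 0.349206 − 0.287129 = 0.062078

0.062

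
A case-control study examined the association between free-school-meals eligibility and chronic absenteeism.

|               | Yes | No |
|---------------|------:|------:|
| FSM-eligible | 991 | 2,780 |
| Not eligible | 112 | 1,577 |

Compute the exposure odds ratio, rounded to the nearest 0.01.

Cells: a = 991, b = 2780, c = 112, d = 1577.
OR = (a·d)/(b·c) = (991 × 1577) / (2780 × 112) = 1562807 / 311360 = 5.01929
The odds of chronic absenteeism are about 5.02 times as high in the fsm-eligible group.

5.02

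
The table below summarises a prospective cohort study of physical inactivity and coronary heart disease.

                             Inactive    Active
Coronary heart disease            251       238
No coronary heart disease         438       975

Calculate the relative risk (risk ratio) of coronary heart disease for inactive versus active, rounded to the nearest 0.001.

Reading the table with exposure as columns: a = 251 (Inactive, case), b = 438 (Inactive, non-case), c = 238 (Active, case), d = 975.
Risk in exposed = 251/689 = 0.36430; risk in unexposed = 238/1213 = 0.19621.
RR = 0.36430 / 0.19621 = 1.85669
The risk among the exposed is 1.86 times that among the unexposed.

1.857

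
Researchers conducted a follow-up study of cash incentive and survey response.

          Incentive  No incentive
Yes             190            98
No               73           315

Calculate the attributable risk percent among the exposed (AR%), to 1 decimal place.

67.2

Reading the table with exposure as columns: a = 190 (Incentive, case), b = 73 (Incentive, non-case), c = 98 (No incentive, case), d = 315.
Risk in exposed = 190/263 = 0.72243; risk in unexposed = 98/413 = 0.23729.
RR = 0.72243/0.23729 = 3.04454
AR% = (RR − 1)/RR × 100 = (3.04454 − 1)/3.04454 × 100 = 67.1543%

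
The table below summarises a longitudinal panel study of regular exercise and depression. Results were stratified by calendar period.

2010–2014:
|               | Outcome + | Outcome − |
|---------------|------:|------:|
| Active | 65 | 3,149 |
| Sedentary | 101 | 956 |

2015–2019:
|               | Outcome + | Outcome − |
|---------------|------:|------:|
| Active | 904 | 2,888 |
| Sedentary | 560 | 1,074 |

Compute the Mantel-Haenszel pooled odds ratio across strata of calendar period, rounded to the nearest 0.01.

OR_MH = Σ(aᵢdᵢ/nᵢ) / Σ(bᵢcᵢ/nᵢ), where nᵢ is the stratum total.
Stratum 1 (2010–2014): n = 4271; a·d/n = 65·956/4271 = 14.5493; b·c/n = 3149·101/4271 = 74.4671
Stratum 2 (2015–2019): n = 5426; a·d/n = 904·1074/5426 = 178.9340; b·c/n = 2888·560/5426 = 298.0612
OR_MH = (14.5493 + 178.9340) / (74.4671 + 298.0612) = 193.4833 / 372.5283 = 0.51938

0.52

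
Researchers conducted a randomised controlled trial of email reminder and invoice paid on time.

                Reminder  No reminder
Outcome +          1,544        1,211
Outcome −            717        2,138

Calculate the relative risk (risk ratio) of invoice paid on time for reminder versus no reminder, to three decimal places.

Reading the table with exposure as columns: a = 1544 (Reminder, case), b = 717 (Reminder, non-case), c = 1211 (No reminder, case), d = 2138.
Risk in exposed = 1544/2261 = 0.68288; risk in unexposed = 1211/3349 = 0.36160.
RR = 0.68288 / 0.36160 = 1.88850
The risk among the exposed is 1.89 times that among the unexposed.

1.889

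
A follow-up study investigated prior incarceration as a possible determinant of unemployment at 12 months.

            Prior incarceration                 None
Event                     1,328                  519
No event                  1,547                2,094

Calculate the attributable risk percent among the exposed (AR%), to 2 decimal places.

57.00

Reading the table with exposure as columns: a = 1328 (Prior incarceration, case), b = 1547 (Prior incarceration, non-case), c = 519 (None, case), d = 2094.
Risk in exposed = 1328/2875 = 0.46191; risk in unexposed = 519/2613 = 0.19862.
RR = 0.46191/0.19862 = 2.32559
AR% = (RR − 1)/RR × 100 = (2.32559 − 1)/2.32559 × 100 = 57.0001%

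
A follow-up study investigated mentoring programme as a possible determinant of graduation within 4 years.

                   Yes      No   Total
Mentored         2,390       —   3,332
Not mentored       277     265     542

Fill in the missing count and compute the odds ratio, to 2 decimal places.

The missing cell is in the exposed row: 3332 − 2390 = 942.
So a = 2390, b = 942, c = 277, d = 265.
OR = (a·d)/(b·c) = (2390 × 265) / (942 × 277) = 633350 / 260934 = 2.42724

2.43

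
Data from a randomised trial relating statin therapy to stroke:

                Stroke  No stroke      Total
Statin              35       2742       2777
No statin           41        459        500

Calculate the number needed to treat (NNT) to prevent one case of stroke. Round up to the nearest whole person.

Risk in treated group = 35/2777 = 0.01260; risk in control = 41/500 = 0.08200.
Absolute risk reduction = 0.08200 − 0.01260 = 0.06940
NNT = 1 / ARR = 1 / 0.06940 = 14.410 → round up → 15

15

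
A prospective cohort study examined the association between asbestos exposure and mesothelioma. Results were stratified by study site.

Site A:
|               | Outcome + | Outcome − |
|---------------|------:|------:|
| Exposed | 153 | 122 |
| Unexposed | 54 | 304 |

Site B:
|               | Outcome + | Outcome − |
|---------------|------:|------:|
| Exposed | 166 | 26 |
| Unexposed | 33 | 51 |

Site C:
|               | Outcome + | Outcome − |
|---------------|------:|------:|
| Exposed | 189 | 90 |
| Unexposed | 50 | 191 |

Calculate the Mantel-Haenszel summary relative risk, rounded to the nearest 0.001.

3.067

RR_MH = Σ(aᵢ·n₀ᵢ/nᵢ) / Σ(cᵢ·n₁ᵢ/nᵢ), with n₁ᵢ = aᵢ+bᵢ (exposed), n₀ᵢ = cᵢ+dᵢ (unexposed), nᵢ = n₁ᵢ+n₀ᵢ.
Stratum 1 (Site A): n₁ = 275, n₀ = 358, n = 633; a·n₀/n = 153·358/633 = 86.5308; c·n₁/n = 54·275/633 = 23.4597
Stratum 2 (Site B): n₁ = 192, n₀ = 84, n = 276; a·n₀/n = 166·84/276 = 50.5217; c·n₁/n = 33·192/276 = 22.9565
Stratum 3 (Site C): n₁ = 279, n₀ = 241, n = 520; a·n₀/n = 189·241/520 = 87.5942; c·n₁/n = 50·279/520 = 26.8269
RR_MH = (86.5308 + 50.5217 + 87.5942) / (23.4597 + 22.9565 + 26.8269) = 224.6468 / 73.2432 = 3.06714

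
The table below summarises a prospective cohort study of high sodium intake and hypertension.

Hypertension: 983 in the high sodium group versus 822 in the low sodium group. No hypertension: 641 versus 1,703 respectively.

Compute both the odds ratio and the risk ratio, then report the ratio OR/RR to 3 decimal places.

1.709

From the description: a = 983, b = 641, c = 822, d = 1703.
OR = (983·1703)/(641·822) = 1674049/526902 = 3.17715
Risk in exposed = 983/1624 = 0.60530; risk in unexposed = 822/2525 = 0.32554; RR = 1.85933
OR/RR = 3.17715 / 1.85933 = 1.70876
The outcome is not rare, so the OR lies further from 1 than the RR.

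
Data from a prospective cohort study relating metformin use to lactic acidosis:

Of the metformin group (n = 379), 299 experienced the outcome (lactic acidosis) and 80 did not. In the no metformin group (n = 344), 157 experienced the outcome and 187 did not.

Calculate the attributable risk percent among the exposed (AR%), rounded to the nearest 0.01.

From the description: a = 299, b = 80, c = 157, d = 187.
Risk in exposed = 299/379 = 0.78892; risk in unexposed = 157/344 = 0.45640.
RR = 0.78892/0.45640 = 1.72859
AR% = (RR − 1)/RR × 100 = (1.72859 − 1)/1.72859 × 100 = 42.1492%

42.15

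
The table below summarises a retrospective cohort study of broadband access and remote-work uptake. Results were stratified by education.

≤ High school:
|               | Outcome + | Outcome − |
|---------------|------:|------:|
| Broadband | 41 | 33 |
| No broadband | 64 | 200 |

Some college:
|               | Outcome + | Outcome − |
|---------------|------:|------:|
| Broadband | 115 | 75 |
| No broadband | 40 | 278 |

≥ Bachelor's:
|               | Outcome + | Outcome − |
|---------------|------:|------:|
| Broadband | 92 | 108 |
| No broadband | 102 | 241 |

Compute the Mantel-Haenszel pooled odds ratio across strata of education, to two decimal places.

OR_MH = Σ(aᵢdᵢ/nᵢ) / Σ(bᵢcᵢ/nᵢ), where nᵢ is the stratum total.
Stratum 1 (≤ High school): n = 338; a·d/n = 41·200/338 = 24.2604; b·c/n = 33·64/338 = 6.2485
Stratum 2 (Some college): n = 508; a·d/n = 115·278/508 = 62.9331; b·c/n = 75·40/508 = 5.9055
Stratum 3 (≥ Bachelor's): n = 543; a·d/n = 92·241/543 = 40.8324; b·c/n = 108·102/543 = 20.2873
OR_MH = (24.2604 + 62.9331 + 40.8324) / (6.2485 + 5.9055 + 20.2873) = 128.0258 / 32.4413 = 3.94638

3.95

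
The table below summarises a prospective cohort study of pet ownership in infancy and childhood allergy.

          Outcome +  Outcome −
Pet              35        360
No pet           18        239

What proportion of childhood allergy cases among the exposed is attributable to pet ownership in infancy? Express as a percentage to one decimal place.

Cells: a = 35, b = 360, c = 18, d = 239.
Risk in exposed = 35/395 = 0.08861; risk in unexposed = 18/257 = 0.07004.
RR = 0.08861/0.07004 = 1.26512
AR% = (RR − 1)/RR × 100 = (1.26512 − 1)/1.26512 × 100 = 20.9561%

21.0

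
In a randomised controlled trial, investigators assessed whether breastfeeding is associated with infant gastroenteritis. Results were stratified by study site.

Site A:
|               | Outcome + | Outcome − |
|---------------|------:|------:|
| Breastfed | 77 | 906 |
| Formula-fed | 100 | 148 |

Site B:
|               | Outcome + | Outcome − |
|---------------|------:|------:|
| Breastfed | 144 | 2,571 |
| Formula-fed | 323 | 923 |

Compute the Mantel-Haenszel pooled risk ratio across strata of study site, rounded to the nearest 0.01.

RR_MH = Σ(aᵢ·n₀ᵢ/nᵢ) / Σ(cᵢ·n₁ᵢ/nᵢ), with n₁ᵢ = aᵢ+bᵢ (exposed), n₀ᵢ = cᵢ+dᵢ (unexposed), nᵢ = n₁ᵢ+n₀ᵢ.
Stratum 1 (Site A): n₁ = 983, n₀ = 248, n = 1231; a·n₀/n = 77·248/1231 = 15.5126; c·n₁/n = 100·983/1231 = 79.8538
Stratum 2 (Site B): n₁ = 2715, n₀ = 1246, n = 3961; a·n₀/n = 144·1246/3961 = 45.2977; c·n₁/n = 323·2715/3961 = 221.3948
RR_MH = (15.5126 + 45.2977) / (79.8538 + 221.3948) = 60.8102 / 301.2486 = 0.20186

0.20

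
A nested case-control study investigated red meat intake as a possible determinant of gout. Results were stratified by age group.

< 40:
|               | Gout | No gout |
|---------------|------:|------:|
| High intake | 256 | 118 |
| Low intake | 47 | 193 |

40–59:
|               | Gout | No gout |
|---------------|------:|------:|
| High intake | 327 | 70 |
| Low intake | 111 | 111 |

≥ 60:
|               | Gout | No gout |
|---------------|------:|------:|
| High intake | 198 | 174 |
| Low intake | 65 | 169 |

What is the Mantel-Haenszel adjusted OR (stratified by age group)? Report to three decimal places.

4.828

OR_MH = Σ(aᵢdᵢ/nᵢ) / Σ(bᵢcᵢ/nᵢ), where nᵢ is the stratum total.
Stratum 1 (< 40): n = 614; a·d/n = 256·193/614 = 80.4691; b·c/n = 118·47/614 = 9.0326
Stratum 2 (40–59): n = 619; a·d/n = 327·111/619 = 58.6381; b·c/n = 70·111/619 = 12.5525
Stratum 3 (≥ 60): n = 606; a·d/n = 198·169/606 = 55.2178; b·c/n = 174·65/606 = 18.6634
OR_MH = (80.4691 + 58.6381 + 55.2178) / (9.0326 + 12.5525 + 18.6634) = 194.3250 / 40.2484 = 4.82814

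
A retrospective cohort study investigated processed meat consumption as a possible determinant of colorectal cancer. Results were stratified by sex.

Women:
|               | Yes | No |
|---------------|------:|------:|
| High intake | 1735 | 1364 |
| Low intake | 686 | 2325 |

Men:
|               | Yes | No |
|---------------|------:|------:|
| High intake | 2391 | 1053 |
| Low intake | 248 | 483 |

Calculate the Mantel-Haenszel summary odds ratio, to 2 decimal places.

4.34

OR_MH = Σ(aᵢdᵢ/nᵢ) / Σ(bᵢcᵢ/nᵢ), where nᵢ is the stratum total.
Stratum 1 (Women): n = 6110; a·d/n = 1735·2325/6110 = 660.2087; b·c/n = 1364·686/6110 = 153.1430
Stratum 2 (Men): n = 4175; a·d/n = 2391·483/4175 = 276.6115; b·c/n = 1053·248/4175 = 62.5495
OR_MH = (660.2087 + 276.6115) / (153.1430 + 62.5495) = 936.8202 / 215.6925 = 4.34331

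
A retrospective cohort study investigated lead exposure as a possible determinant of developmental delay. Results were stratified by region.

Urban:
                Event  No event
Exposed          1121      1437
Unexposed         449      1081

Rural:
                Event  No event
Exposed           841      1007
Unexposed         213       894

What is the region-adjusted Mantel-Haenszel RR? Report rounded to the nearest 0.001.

1.774

RR_MH = Σ(aᵢ·n₀ᵢ/nᵢ) / Σ(cᵢ·n₁ᵢ/nᵢ), with n₁ᵢ = aᵢ+bᵢ (exposed), n₀ᵢ = cᵢ+dᵢ (unexposed), nᵢ = n₁ᵢ+n₀ᵢ.
Stratum 1 (Urban): n₁ = 2558, n₀ = 1530, n = 4088; a·n₀/n = 1121·1530/4088 = 419.5523; c·n₁/n = 449·2558/4088 = 280.9545
Stratum 2 (Rural): n₁ = 1848, n₀ = 1107, n = 2955; a·n₀/n = 841·1107/2955 = 315.0548; c·n₁/n = 213·1848/2955 = 133.2061
RR_MH = (419.5523 + 315.0548) / (280.9545 + 133.2061) = 734.6072 / 414.1606 = 1.77373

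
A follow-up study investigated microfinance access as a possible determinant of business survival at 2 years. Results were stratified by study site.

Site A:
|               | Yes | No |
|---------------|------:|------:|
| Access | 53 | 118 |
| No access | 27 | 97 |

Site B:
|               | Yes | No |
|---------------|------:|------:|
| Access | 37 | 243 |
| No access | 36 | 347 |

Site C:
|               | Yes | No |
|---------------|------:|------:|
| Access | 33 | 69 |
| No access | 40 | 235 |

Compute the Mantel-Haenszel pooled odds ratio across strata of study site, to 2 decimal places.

OR_MH = Σ(aᵢdᵢ/nᵢ) / Σ(bᵢcᵢ/nᵢ), where nᵢ is the stratum total.
Stratum 1 (Site A): n = 295; a·d/n = 53·97/295 = 17.4271; b·c/n = 118·27/295 = 10.8000
Stratum 2 (Site B): n = 663; a·d/n = 37·347/663 = 19.3650; b·c/n = 243·36/663 = 13.1946
Stratum 3 (Site C): n = 377; a·d/n = 33·235/377 = 20.5703; b·c/n = 69·40/377 = 7.3210
OR_MH = (17.4271 + 19.3650 + 20.5703) / (10.8000 + 13.1946 + 7.3210) = 57.3624 / 31.3155 = 1.83176

1.83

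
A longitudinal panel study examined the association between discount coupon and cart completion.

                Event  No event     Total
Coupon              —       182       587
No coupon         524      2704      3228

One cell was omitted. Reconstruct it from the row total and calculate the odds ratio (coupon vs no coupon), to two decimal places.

11.48

The missing cell is in the exposed row: 587 − 182 = 405.
So a = 405, b = 182, c = 524, d = 2704.
OR = (a·d)/(b·c) = (405 × 2704) / (182 × 524) = 1095120 / 95368 = 11.48310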